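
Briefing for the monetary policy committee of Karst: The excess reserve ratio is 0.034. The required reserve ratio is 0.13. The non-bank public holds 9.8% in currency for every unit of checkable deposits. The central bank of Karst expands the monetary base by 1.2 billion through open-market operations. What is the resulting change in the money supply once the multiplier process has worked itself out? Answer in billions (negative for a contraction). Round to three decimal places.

5.029 billion

The money multiplier is m = (1 + c) / (rr + e + c) = (1 + 0.098) / (0.13 + 0.034 + 0.098) ≈ 4.19084.
The purchase adds 1.2 billion of base, so ΔM = m × ΔMB = 4.19084 × (+1.2) ≈ 5.029 billion.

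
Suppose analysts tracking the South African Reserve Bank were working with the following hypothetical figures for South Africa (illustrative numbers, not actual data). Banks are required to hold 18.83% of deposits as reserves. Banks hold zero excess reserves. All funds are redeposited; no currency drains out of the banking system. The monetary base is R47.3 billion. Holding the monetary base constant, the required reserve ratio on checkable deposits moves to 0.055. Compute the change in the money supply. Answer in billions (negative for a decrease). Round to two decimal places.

R608.81 billion

Initially m₁ = 1 / (0.1883) ≈ 5.31067, so M₁ = 5.31067 × 47.3 ≈ 251.1947 billion.
After the change m₂ = 1 / (0.055) ≈ 18.18182, so M₂ = 18.18182 × 47.3 ≈ 860.0001 billion.
ΔM = M₂ − M₁ = 860.0001 − 251.1947 = 608.8054 billion.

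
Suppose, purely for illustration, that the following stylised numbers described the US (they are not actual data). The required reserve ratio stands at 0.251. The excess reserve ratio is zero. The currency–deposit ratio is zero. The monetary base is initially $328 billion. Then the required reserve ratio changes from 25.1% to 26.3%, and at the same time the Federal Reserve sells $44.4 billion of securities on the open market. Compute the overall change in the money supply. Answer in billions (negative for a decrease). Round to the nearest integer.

Before: m₁ = 1 / (0.251) ≈ 3.9841, MB₁ = 328, so M₁ = 3.9841 × 328 = 1306.7848 billion.
After: m₂ = 1 / (0.263) ≈ 3.8023, MB₂ = 328 − 44.4 = 283.6, so M₂ = 3.8023 × 283.6 ≈ 1078.3323 billion.
ΔM = M₂ − M₁ = 1078.3323 − 1306.7848 = -228.4525 billion.

-228 billion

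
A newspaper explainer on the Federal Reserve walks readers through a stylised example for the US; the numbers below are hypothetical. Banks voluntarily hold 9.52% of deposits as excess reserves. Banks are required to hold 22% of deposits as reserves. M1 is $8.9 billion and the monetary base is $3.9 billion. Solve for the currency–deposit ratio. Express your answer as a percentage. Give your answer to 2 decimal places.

21.89%

Using m = M/MB = 8.9/3.9 ≈ 2.282051. From m = (1 + c)/(c + rr + e), rearranging gives 1 + c = m·(c + rr + e), so c·(1 − m) = m·(rr + e) − 1.
Hence c = [m·(rr + e) − 1]/(1 − m) = [2.282051 × (0.22 + 0.0952) − 1] / (1 − 2.282051) ≈ 0.218944.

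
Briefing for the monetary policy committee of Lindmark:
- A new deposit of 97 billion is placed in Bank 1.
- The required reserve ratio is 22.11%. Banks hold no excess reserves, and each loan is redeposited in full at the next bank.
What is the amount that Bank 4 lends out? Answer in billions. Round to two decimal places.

35.70 billion

Each bank lends a fraction (1 − rr) = 0.7789 of the deposit it receives, so Bank 4 receives 97·0.7789^3 and lends 97·0.7789^4 ≈ 35.7025 billion.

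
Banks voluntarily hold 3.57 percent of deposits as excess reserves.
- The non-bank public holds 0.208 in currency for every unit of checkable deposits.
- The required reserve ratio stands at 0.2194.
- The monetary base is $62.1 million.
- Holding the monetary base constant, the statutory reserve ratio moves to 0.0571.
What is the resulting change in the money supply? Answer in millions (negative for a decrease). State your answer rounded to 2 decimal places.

Initially m₁ = (1 + 0.208) / (0.2194 + 0.0357 + 0.208) ≈ 2.60851, so M₁ = 2.60851 × 62.1 ≈ 161.9885 million.
After the change m₂ = (1 + 0.208) / (0.0571 + 0.0357 + 0.208) ≈ 4.01596, so M₂ = 4.01596 × 62.1 ≈ 249.3911 million.
ΔM = M₂ − M₁ = 249.3911 − 161.9885 = 87.4026 million.

$87.40 million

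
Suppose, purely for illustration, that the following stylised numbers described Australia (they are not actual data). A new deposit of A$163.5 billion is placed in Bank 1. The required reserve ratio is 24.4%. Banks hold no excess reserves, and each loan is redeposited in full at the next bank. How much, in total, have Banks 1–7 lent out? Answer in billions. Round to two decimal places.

A$435.08 billion

Bank i lends (1 − rr)^i of the original deposit: Bank 1 lends 163.5·0.7560 = 123.6060, Bank 2 lends 163.5·0.7560² ≈ 93.4461, and so on.
Summing a geometric series: total = 163.5·[0.7560·(1 − 0.7560^7) / (1 − 0.7560)] ≈ 435.0826 billion.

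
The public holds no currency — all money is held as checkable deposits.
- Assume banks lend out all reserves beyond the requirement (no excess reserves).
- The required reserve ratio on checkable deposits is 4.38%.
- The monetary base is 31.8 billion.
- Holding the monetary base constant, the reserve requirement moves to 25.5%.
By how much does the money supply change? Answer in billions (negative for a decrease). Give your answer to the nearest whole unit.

-601 billion

Initially m₁ = 1 / (0.0438) ≈ 22.8311, so M₁ = 22.8311 × 31.8 ≈ 726.029 billion.
After the change m₂ = 1 / (0.255) ≈ 3.9216, so M₂ = 3.9216 × 31.8 ≈ 124.7069 billion.
ΔM = M₂ − M₁ = 124.7069 − 726.029 = -601.3221 billion.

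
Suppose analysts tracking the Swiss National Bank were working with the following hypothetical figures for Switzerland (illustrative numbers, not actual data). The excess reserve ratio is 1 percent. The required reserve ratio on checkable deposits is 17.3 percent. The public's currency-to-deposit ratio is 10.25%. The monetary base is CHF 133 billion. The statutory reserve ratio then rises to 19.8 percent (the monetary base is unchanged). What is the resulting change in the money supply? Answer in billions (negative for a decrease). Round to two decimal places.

-41.35 billion

Initially m₁ = (1 + 0.1025) / (0.173 + 0.01 + 0.1025) ≈ 3.861646, so M₁ = 3.861646 × 133 ≈ 513.5989 billion.
After the change m₂ = (1 + 0.1025) / (0.198 + 0.01 + 0.1025) ≈ 3.550725, so M₂ = 3.550725 × 133 ≈ 472.2464 billion.
ΔM = M₂ − M₁ = 472.2464 − 513.5989 = -41.3525 billion.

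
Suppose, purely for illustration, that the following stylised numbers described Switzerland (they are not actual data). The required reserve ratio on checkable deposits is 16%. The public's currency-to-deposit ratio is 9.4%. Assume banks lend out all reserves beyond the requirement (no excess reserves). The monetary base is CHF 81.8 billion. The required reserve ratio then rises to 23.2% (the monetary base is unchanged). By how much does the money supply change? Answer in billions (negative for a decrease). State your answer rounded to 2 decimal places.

-77.81 billion

Initially m₁ = (1 + 0.094) / (0.16 + 0.094) ≈ 4.30709, so M₁ = 4.30709 × 81.8 ≈ 352.32 billion.
After the change m₂ = (1 + 0.094) / (0.232 + 0.094) ≈ 3.35583, so M₂ = 3.35583 × 81.8 ≈ 274.5069 billion.
ΔM = M₂ − M₁ = 274.5069 − 352.32 = -77.8131 billion.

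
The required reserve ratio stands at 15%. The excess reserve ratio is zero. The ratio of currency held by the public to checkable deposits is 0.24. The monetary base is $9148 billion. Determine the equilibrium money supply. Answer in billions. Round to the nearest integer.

$29086 billion

The money multiplier is m = (1 + c) / (rr + c) = (1 + 0.24) / (0.15 + 0.24) ≈ 3.17949.
So M = m × MB = 3.17949 × 9148 ≈ 29085.9745 billion.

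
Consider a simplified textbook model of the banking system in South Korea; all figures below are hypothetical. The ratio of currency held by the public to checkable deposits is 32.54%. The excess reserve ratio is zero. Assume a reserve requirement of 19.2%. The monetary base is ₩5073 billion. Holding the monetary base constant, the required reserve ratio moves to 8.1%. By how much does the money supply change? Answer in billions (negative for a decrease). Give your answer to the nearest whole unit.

Initially m₁ = (1 + 0.3254) / (0.192 + 0.3254) ≈ 2.56165, so M₁ = 2.56165 × 5073 ≈ 12995.2505 billion.
After the change m₂ = (1 + 0.3254) / (0.081 + 0.3254) ≈ 3.26132, so M₂ = 3.26132 × 5073 ≈ 16544.6764 billion.
ΔM = M₂ − M₁ = 16544.6764 − 12995.2505 = 3549.4259 billion.

₩3549 billion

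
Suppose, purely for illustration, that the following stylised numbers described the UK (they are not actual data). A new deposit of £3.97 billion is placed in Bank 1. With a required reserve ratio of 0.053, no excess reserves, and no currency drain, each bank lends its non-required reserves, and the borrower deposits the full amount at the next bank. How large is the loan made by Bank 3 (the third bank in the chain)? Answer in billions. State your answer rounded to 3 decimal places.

£3.372 billion

Each bank lends a fraction (1 − rr) = 0.9470 of the deposit it receives, so Bank 3 receives 3.97·0.9470^2 and lends 3.97·0.9470^3 ≈ 3.3716 billion.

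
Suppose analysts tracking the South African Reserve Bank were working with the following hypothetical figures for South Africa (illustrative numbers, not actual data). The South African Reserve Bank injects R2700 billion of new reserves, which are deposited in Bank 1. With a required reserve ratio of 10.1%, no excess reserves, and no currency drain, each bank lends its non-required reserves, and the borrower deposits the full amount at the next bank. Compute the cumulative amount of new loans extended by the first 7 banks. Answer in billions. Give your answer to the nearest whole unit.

R12627 billion

Bank i lends (1 − rr)^i of the original deposit: Bank 1 lends 2700·0.8990 = 2427.3000, Bank 2 lends 2700·0.8990² = 2182.1427, and so on.
Summing a geometric series: total = 2700·[0.8990·(1 − 0.8990^7) / (1 − 0.8990)] ≈ 12627.0263 billion.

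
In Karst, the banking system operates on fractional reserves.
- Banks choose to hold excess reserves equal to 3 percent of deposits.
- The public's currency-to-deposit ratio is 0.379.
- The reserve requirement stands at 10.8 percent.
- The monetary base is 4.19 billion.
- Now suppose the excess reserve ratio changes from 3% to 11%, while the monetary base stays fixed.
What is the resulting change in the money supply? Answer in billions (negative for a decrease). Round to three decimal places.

Initially m₁ = (1 + 0.379) / (0.108 + 0.03 + 0.379) ≈ 2.66731, so M₁ = 2.66731 × 4.19 ≈ 11.176 billion.
After the change m₂ = (1 + 0.379) / (0.108 + 0.11 + 0.379) ≈ 2.30988, so M₂ = 2.30988 × 4.19 ≈ 9.6784 billion.
ΔM = M₂ − M₁ = 9.6784 − 11.176 = -1.4976 billion.

-1.498 billion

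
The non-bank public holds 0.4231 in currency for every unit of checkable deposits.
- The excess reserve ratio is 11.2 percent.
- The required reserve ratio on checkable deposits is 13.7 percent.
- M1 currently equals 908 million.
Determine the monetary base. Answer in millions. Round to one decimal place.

The money multiplier is m = (1 + c) / (rr + e + c) = (1 + 0.4231) / (0.137 + 0.112 + 0.4231) ≈ 2.11739.
MB = M / m = 908 / 2.11739 ≈ 428.8298 million.

428.8 million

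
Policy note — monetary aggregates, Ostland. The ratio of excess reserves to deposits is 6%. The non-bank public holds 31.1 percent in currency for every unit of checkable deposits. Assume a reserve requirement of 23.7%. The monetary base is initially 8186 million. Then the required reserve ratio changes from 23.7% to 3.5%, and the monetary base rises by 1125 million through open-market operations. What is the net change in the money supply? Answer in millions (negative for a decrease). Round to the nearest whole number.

12415 million

Before: m₁ = (1 + 0.311) / (0.237 + 0.06 + 0.311) = 2.15625, MB₁ = 8186, so M₁ = 2.15625 × 8186 = 17651.0625 million.
After: m₂ = (1 + 0.311) / (0.035 + 0.06 + 0.311) ≈ 3.22906, MB₂ = 8186 + 1125 = 9311, so M₂ = 3.22906 × 9311 ≈ 30065.7777 million.
ΔM = M₂ − M₁ = 30065.7777 − 17651.0625 = 12414.7152 million.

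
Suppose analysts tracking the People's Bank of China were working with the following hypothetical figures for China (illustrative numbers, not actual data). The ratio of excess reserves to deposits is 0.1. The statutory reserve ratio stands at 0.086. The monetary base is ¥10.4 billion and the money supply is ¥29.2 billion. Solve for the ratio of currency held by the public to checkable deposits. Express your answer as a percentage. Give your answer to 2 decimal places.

Using m = M/MB = 29.2/10.4 ≈ 2.807692. From m = (1 + c)/(c + rr + e), rearranging gives 1 + c = m·(c + rr + e), so c·(1 − m) = m·(rr + e) − 1.
Hence c = [m·(rr + e) − 1]/(1 − m) = [2.807692 × (0.086 + 0.1) − 1] / (1 − 2.807692) ≈ 0.264298.

26.43%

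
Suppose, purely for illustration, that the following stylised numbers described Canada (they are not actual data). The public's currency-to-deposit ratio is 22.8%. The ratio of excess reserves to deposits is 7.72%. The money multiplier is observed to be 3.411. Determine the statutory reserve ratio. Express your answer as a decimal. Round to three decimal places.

Using m = 3.411. Since m = (1 + c)/(c + rr + e), the denominator satisfies c + rr + e = (1 + c)/m = (1 + 0.228) / 3.411 ≈ 0.360012.
With c = 0.228 and e = 0.0772, the statutory reserve ratio is 0.360012 − 0.228 − 0.0772 = 0.054812.

0.055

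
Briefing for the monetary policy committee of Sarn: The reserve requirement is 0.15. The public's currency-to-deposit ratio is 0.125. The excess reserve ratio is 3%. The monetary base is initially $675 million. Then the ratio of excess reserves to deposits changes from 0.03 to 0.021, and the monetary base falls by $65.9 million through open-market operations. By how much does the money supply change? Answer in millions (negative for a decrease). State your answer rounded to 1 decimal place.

Before: m₁ = (1 + 0.125) / (0.15 + 0.03 + 0.125) ≈ 3.68852, MB₁ = 675, so M₁ = 3.68852 × 675 = 2489.751 million.
After: m₂ = (1 + 0.125) / (0.15 + 0.021 + 0.125) ≈ 3.80068, MB₂ = 675 − 65.9 = 609.1, so M₂ = 3.80068 × 609.1 ≈ 2314.9942 million.
ΔM = M₂ − M₁ = 2314.9942 − 2489.751 = -174.7568 million.

-174.8 million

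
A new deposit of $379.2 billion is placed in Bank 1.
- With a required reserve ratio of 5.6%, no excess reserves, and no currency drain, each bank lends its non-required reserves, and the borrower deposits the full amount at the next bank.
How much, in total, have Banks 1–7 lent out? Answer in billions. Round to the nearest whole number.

Bank i lends (1 − rr)^i of the original deposit: Bank 1 lends 379.2·0.9440 = 357.9648, Bank 2 lends 379.2·0.9440² ≈ 337.9188, and so on.
Summing a geometric series: total = 379.2·[0.9440·(1 − 0.9440^7) / (1 − 0.9440)] ≈ 2121.9495 billion.

$2122 billion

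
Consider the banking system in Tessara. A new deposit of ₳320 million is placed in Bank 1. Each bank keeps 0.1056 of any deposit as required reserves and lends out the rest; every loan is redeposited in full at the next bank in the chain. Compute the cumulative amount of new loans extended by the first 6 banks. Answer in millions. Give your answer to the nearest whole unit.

₳1323 million

Bank i lends (1 − rr)^i of the original deposit: Bank 1 lends 320·0.8944 = 286.2080, Bank 2 lends 320·0.8944² ≈ 255.9844, and so on.
Summing a geometric series: total = 320·[0.8944·(1 − 0.8944^6) / (1 − 0.8944)] ≈ 1322.8810 million.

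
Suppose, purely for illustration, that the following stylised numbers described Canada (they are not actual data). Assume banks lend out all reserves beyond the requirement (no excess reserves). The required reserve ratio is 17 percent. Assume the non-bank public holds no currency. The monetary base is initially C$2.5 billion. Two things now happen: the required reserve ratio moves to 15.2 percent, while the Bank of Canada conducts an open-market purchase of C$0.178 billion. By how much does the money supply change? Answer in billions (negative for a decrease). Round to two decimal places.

Before: m₁ = 1 / (0.17) ≈ 5.8824, MB₁ = 2.5, so M₁ = 5.8824 × 2.5 = 14.706 billion.
After: m₂ = 1 / (0.152) ≈ 6.5789, MB₂ = 2.5 + 0.178 = 2.678, so M₂ = 6.5789 × 2.678 ≈ 17.6183 billion.
ΔM = M₂ − M₁ = 17.6183 − 14.706 = 2.9123 billion.

C$2.91 billion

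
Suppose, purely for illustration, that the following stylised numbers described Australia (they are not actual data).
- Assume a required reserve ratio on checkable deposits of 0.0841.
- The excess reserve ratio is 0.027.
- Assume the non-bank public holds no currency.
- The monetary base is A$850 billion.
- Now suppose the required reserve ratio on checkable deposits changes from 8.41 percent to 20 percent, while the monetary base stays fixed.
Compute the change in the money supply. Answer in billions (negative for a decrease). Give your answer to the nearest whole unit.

-3906 billion

Initially m₁ = 1 / (0.0841 + 0.027) ≈ 9.0009, so M₁ = 9.0009 × 850 = 7650.765 billion.
After the change m₂ = 1 / (0.2 + 0.027) ≈ 4.4053, so M₂ = 4.4053 × 850 = 3744.505 billion.
ΔM = M₂ − M₁ = 3744.505 − 7650.765 = -3906.26 billion.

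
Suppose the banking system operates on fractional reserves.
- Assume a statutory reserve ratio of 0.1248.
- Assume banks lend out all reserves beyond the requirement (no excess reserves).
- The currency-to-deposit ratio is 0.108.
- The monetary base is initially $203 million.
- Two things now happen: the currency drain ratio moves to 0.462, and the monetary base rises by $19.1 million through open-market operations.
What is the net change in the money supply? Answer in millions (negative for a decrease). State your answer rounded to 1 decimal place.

-412.8 million

Before: m₁ = (1 + 0.108) / (0.1248 + 0.108) ≈ 4.75945, MB₁ = 203, so M₁ = 4.75945 × 203 ≈ 966.1684 million.
After: m₂ = (1 + 0.462) / (0.1248 + 0.462) ≈ 2.49148, MB₂ = 203 + 19.1 = 222.1, so M₂ = 2.49148 × 222.1 ≈ 553.3577 million.
ΔM = M₂ − M₁ = 553.3577 − 966.1684 = -412.8107 million.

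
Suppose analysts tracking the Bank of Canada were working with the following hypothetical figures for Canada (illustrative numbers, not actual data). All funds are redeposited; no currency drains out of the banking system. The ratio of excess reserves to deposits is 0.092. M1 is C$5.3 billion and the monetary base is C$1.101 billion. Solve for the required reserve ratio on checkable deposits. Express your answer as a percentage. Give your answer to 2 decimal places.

11.57%

Using m = M/MB = 5.3/1.101 ≈ 4.813806. Since m = (1 + c)/(c + rr + e), the denominator satisfies c + rr + e = (1 + c)/m = (1 + 0) / 4.813806 ≈ 0.207736.
With c = 0 and e = 0.092, the required reserve ratio on checkable deposits is 0.207736 − 0 − 0.092 = 0.115736.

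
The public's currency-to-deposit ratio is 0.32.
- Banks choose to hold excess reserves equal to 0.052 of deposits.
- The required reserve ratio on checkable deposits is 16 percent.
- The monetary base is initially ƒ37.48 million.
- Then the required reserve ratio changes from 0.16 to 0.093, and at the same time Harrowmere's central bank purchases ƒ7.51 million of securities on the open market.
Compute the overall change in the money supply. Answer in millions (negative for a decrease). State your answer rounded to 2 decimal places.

Before: m₁ = (1 + 0.32) / (0.16 + 0.052 + 0.32) ≈ 2.48120, MB₁ = 37.48, so M₁ = 2.48120 × 37.48 ≈ 92.9954 million.
After: m₂ = (1 + 0.32) / (0.093 + 0.052 + 0.32) ≈ 2.83871, MB₂ = 37.48 + 7.51 = 44.99, so M₂ = 2.83871 × 44.99 ≈ 127.7136 million.
ΔM = M₂ − M₁ = 127.7136 − 92.9954 = 34.7182 million.

ƒ34.72 million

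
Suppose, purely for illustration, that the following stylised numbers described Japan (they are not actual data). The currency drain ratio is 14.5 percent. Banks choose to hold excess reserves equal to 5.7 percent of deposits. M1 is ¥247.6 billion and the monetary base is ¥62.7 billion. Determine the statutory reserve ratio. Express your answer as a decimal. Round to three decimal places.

Using m = M/MB = 247.6/62.7 ≈ 3.948963. Since m = (1 + c)/(c + rr + e), the denominator satisfies c + rr + e = (1 + c)/m = (1 + 0.145) / 3.948963 ≈ 0.289950.
With c = 0.145 and e = 0.057, the statutory reserve ratio is 0.289950 − 0.145 − 0.057 = 0.08795.

0.088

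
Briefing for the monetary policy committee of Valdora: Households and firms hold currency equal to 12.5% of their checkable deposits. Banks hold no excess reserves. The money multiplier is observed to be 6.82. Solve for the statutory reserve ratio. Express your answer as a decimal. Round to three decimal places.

0.040

Using m = 6.82. Since m = (1 + c)/(c + rr + e), the denominator satisfies c + rr + e = (1 + c)/m = (1 + 0.125) / 6.82 ≈ 0.164956.
With c = 0.125 and e = 0, the statutory reserve ratio is 0.164956 − 0.125 − 0 = 0.039956.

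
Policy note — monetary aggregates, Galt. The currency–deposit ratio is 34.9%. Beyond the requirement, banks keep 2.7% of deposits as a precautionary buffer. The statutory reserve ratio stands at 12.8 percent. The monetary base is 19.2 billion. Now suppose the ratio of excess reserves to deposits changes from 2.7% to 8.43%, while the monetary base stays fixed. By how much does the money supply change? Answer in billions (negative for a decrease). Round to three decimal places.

-5.246 billion

Initially m₁ = (1 + 0.349) / (0.128 + 0.027 + 0.349) ≈ 2.676587, so M₁ = 2.676587 × 19.2 ≈ 51.3905 billion.
After the change m₂ = (1 + 0.349) / (0.128 + 0.0843 + 0.349) ≈ 2.403349, so M₂ = 2.403349 × 19.2 ≈ 46.1443 billion.
ΔM = M₂ − M₁ = 46.1443 − 51.3905 = -5.2462 billion.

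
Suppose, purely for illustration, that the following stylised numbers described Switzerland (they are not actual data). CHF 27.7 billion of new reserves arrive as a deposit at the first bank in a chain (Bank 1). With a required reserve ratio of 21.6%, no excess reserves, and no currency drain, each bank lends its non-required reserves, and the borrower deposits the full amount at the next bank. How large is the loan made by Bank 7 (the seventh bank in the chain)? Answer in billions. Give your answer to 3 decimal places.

Each bank lends a fraction (1 − rr) = 0.7840 of the deposit it receives, so Bank 7 receives 27.7·0.7840^6 and lends 27.7·0.7840^7 ≈ 5.0430 billion.

CHF 5.043 billion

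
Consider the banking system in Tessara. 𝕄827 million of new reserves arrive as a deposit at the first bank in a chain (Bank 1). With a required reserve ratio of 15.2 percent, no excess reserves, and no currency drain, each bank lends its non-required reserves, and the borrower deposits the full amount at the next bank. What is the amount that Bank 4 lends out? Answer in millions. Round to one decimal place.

𝕄427.7 million

Each bank lends a fraction (1 − rr) = 0.8480 of the deposit it receives, so Bank 4 receives 827·0.8480^3 and lends 827·0.8480^4 ≈ 427.6504 million.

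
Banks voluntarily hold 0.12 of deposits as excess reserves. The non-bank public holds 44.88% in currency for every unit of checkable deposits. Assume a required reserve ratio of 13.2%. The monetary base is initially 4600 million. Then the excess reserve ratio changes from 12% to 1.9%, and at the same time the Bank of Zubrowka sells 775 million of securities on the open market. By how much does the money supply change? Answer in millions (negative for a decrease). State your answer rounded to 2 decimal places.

Before: m₁ = (1 + 0.4488) / (0.132 + 0.12 + 0.4488) ≈ 2.0673516, MB₁ = 4600, so M₁ = 2.0673516 × 4600 ≈ 9509.8174 million.
After: m₂ = (1 + 0.4488) / (0.132 + 0.019 + 0.4488) ≈ 2.4154718, MB₂ = 4600 − 775 = 3825, so M₂ = 2.4154718 × 3825 ≈ 9239.1796 million.
ΔM = M₂ − M₁ = 9239.1796 − 9509.8174 = -270.6378 million.

-270.64 million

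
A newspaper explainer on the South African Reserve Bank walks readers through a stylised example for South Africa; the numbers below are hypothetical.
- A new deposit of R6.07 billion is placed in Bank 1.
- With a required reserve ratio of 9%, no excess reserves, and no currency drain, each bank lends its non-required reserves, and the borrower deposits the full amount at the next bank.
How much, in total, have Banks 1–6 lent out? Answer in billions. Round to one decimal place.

Bank i lends (1 − rr)^i of the original deposit: Bank 1 lends 6.07·0.9100 = 5.5237, Bank 2 lends 6.07·0.9100² ≈ 5.0266, and so on.
Summing a geometric series: total = 6.07·[0.9100·(1 − 0.9100^6) / (1 − 0.9100)] ≈ 26.5218 billion.

R26.5 billion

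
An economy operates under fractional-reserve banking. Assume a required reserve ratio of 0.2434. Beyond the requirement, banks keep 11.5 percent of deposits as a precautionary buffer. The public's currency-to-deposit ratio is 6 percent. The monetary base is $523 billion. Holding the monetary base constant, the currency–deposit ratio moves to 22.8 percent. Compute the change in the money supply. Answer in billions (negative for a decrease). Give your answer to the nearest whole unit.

Initially m₁ = (1 + 0.06) / (0.2434 + 0.115 + 0.06) ≈ 2.5335, so M₁ = 2.5335 × 523 = 1325.0205 billion.
After the change m₂ = (1 + 0.228) / (0.2434 + 0.115 + 0.228) ≈ 2.0941, so M₂ = 2.0941 × 523 = 1095.2143 billion.
ΔM = M₂ − M₁ = 1095.2143 − 1325.0205 = -229.8062 billion.

-230 billion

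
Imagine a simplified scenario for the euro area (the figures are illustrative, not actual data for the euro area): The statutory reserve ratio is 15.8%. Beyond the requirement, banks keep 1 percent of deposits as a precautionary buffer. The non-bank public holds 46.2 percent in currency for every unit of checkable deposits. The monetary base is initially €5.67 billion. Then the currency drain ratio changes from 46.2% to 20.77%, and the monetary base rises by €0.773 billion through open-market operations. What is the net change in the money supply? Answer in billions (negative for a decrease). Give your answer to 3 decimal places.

€7.553 billion

Before: m₁ = (1 + 0.462) / (0.158 + 0.01 + 0.462) ≈ 2.32063, MB₁ = 5.67, so M₁ = 2.32063 × 5.67 ≈ 13.158 billion.
After: m₂ = (1 + 0.2077) / (0.158 + 0.01 + 0.2077) ≈ 3.21453, MB₂ = 5.67 + 0.773 = 6.443, so M₂ = 3.21453 × 6.443 ≈ 20.7112 billion.
ΔM = M₂ − M₁ = 20.7112 − 13.158 = 7.5532 billion.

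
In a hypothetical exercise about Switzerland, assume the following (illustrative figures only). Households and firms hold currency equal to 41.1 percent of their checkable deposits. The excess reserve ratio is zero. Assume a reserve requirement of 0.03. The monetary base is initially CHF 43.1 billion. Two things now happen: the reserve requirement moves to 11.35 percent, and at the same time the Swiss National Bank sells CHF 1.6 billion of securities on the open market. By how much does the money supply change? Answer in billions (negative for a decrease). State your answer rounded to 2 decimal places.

Before: m₁ = (1 + 0.411) / (0.03 + 0.411) ≈ 3.19955, MB₁ = 43.1, so M₁ = 3.19955 × 43.1 ≈ 137.9006 billion.
After: m₂ = (1 + 0.411) / (0.1135 + 0.411) ≈ 2.69018, MB₂ = 43.1 − 1.6 = 41.5, so M₂ = 2.69018 × 41.5 ≈ 111.6425 billion.
ΔM = M₂ − M₁ = 111.6425 − 137.9006 = -26.2581 billion.

-26.26 billion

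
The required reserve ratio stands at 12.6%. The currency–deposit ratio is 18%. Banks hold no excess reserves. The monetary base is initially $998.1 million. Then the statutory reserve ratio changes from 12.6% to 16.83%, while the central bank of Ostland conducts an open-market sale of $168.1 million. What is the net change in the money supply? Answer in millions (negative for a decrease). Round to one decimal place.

Before: m₁ = (1 + 0.18) / (0.126 + 0.18) ≈ 3.85621, MB₁ = 998.1, so M₁ = 3.85621 × 998.1 ≈ 3848.8832 million.
After: m₂ = (1 + 0.18) / (0.1683 + 0.18) ≈ 3.38788, MB₂ = 998.1 − 168.1 = 830, so M₂ = 3.38788 × 830 = 2811.9404 million.
ΔM = M₂ − M₁ = 2811.9404 − 3848.8832 = -1036.9428 million.

-1036.9 million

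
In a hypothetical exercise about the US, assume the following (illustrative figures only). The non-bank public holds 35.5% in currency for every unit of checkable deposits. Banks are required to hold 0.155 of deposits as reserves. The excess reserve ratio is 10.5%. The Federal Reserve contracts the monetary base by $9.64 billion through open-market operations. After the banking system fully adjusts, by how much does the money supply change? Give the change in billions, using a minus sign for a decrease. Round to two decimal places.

The money multiplier is m = (1 + c) / (rr + e + c) = (1 + 0.355) / (0.155 + 0.105 + 0.355) ≈ 2.2033.
The sale removes 9.64 billion of base, so ΔM = m × ΔMB = 2.2033 × (−9.64) ≈ -21.2398 billion.

-21.24 billion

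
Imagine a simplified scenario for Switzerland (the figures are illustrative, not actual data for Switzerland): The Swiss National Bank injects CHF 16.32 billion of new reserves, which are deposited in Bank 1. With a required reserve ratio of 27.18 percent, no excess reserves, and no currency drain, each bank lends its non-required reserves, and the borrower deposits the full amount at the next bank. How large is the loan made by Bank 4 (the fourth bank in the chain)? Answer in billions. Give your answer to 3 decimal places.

Each bank lends a fraction (1 − rr) = 0.7282 of the deposit it receives, so Bank 4 receives 16.32·0.7282^3 and lends 16.32·0.7282^4 ≈ 4.5891 billion.

CHF 4.589 billion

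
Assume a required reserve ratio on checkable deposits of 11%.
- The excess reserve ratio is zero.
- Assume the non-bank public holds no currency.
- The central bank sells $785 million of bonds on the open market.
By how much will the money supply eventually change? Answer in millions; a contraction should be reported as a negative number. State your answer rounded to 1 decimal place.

The simple money multiplier is m = 1/rr = 1/0.11 ≈ 9.09091.
An open-market sale reduces the monetary base by 785 million, so ΔM = m × ΔMB = 9.09091 × (−785) ≈ -7136.3643 million.

-7136.4 million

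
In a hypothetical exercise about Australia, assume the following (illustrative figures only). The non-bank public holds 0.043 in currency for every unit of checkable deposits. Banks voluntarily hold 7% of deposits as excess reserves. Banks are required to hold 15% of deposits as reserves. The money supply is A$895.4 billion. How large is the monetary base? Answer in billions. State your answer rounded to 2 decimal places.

A$225.78 billion

The money multiplier is m = (1 + c) / (rr + e + c) = (1 + 0.043) / (0.15 + 0.07 + 0.043) ≈ 3.965779.
MB = M / m = 895.4 / 3.965779 ≈ 225.7816 billion.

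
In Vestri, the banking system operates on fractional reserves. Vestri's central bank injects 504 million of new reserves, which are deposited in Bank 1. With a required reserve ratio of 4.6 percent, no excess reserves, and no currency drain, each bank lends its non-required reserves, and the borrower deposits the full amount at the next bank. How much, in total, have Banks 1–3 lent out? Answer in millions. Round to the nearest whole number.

Bank i lends (1 − rr)^i of the original deposit: Bank 1 lends 504·0.9540 = 480.8160, Bank 2 lends 504·0.9540² ≈ 458.6985, and so on.
Summing a geometric series: total = 504·[0.9540·(1 − 0.9540^3) / (1 − 0.9540)] ≈ 1377.1128 million.

1377 million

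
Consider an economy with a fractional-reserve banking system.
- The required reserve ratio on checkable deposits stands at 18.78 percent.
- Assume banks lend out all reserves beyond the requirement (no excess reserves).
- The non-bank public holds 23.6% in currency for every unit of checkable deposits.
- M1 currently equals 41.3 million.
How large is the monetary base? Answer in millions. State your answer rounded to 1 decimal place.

The money multiplier is m = (1 + c) / (rr + c) = (1 + 0.236) / (0.1878 + 0.236) ≈ 2.9165.
MB = M / m = 41.3 / 2.9165 ≈ 14.1608 million.

14.2 million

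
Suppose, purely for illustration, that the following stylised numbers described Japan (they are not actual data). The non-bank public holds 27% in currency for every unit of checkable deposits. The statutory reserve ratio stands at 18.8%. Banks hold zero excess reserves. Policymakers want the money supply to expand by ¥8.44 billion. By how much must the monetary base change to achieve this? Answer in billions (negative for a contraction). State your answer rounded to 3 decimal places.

¥3.044 billion

The money multiplier is m = (1 + c) / (rr + c) = (1 + 0.27) / (0.188 + 0.27) ≈ 2.77293.
ΔMB = ΔM / m = (+8.44) / 2.77293 ≈ 3.0437 billion.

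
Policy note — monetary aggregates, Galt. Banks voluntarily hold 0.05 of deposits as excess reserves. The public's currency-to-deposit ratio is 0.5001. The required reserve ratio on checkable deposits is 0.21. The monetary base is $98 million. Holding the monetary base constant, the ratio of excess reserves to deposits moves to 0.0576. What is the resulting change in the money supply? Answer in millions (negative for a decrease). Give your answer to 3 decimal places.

Initially m₁ = (1 + 0.5001) / (0.21 + 0.05 + 0.5001) ≈ 1.973556, so M₁ = 1.973556 × 98 ≈ 193.4085 million.
After the change m₂ = (1 + 0.5001) / (0.21 + 0.0576 + 0.5001) ≈ 1.954018, so M₂ = 1.954018 × 98 ≈ 191.4938 million.
ΔM = M₂ − M₁ = 191.4938 − 193.4085 = -1.9147 million.

-1.915 million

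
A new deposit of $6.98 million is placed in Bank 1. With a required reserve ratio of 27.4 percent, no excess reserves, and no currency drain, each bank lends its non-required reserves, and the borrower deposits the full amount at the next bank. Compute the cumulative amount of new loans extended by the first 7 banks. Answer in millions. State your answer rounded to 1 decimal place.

Bank i lends (1 − rr)^i of the original deposit: Bank 1 lends 6.98·0.7260 ≈ 5.0675, Bank 2 lends 6.98·0.7260² ≈ 3.6790, and so on.
Summing a geometric series: total = 6.98·[0.7260·(1 − 0.7260^7) / (1 − 0.7260)] ≈ 16.5284 million.

$16.5 million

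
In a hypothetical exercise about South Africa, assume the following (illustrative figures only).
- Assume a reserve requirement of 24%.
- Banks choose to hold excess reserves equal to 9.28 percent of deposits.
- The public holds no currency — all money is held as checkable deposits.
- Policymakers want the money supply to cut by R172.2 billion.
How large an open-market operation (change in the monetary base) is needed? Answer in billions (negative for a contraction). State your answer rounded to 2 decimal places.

-57.31 billion

The money multiplier is m = 1 / (rr + e) = 1 / (0.24 + 0.0928) ≈ 3.004808.
ΔMB = ΔM / m = (−172.2) / 3.004808 ≈ -57.3082 billion.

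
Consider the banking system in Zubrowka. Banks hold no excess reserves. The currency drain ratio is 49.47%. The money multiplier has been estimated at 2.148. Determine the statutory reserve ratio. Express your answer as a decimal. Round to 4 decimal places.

0.2012

Using m = 2.148. Since m = (1 + c)/(c + rr + e), the denominator satisfies c + rr + e = (1 + c)/m = (1 + 0.4947) / 2.148 ≈ 0.695857.
With c = 0.4947 and e = 0, the statutory reserve ratio is 0.695857 − 0.4947 − 0 = 0.201157.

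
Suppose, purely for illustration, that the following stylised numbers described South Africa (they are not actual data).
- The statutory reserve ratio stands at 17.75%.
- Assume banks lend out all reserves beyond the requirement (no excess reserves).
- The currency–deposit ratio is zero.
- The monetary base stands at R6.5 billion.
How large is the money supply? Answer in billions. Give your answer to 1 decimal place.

With no currency drain or excess reserves, the money multiplier is m = 1/rr = 1/0.1775 ≈ 5.6338.
Money supply M = m × MB = 5.6338 × 6.5 = 36.6197 billion.

R36.6 billion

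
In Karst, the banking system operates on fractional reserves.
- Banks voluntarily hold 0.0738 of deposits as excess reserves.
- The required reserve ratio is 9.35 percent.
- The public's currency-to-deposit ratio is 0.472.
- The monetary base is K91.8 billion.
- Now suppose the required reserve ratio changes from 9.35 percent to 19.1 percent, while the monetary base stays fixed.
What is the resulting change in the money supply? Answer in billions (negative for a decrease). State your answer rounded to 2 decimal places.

Initially m₁ = (1 + 0.472) / (0.0935 + 0.0738 + 0.472) ≈ 2.30252, so M₁ = 2.30252 × 91.8 ≈ 211.3713 billion.
After the change m₂ = (1 + 0.472) / (0.191 + 0.0738 + 0.472) ≈ 1.99783, so M₂ = 1.99783 × 91.8 ≈ 183.4008 billion.
ΔM = M₂ − M₁ = 183.4008 − 211.3713 = -27.9705 billion.

-27.97 billion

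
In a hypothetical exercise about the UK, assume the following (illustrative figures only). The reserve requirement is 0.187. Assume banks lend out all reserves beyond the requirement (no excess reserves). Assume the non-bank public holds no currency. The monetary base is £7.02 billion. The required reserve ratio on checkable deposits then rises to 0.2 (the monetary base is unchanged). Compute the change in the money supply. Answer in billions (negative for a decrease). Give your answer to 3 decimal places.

Initially m₁ = 1 / (0.187) ≈ 5.34759, so M₁ = 5.34759 × 7.02 ≈ 37.5401 billion.
After the change m₂ = 1 / (0.2) = 5, so M₂ = 5 × 7.02 = 35.1 billion.
ΔM = M₂ − M₁ = 35.1 − 37.5401 = -2.4401 billion.

-2.440 billion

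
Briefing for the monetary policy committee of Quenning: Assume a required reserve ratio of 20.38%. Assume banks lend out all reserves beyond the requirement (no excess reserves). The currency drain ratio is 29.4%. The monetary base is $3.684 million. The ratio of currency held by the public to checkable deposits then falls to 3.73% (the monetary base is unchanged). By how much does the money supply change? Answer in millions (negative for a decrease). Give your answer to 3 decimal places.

$6.274 million

Initially m₁ = (1 + 0.294) / (0.2038 + 0.294) ≈ 2.59944, so M₁ = 2.59944 × 3.684 ≈ 9.5763 million.
After the change m₂ = (1 + 0.0373) / (0.2038 + 0.0373) ≈ 4.30236, so M₂ = 4.30236 × 3.684 ≈ 15.8499 million.
ΔM = M₂ − M₁ = 15.8499 − 9.5763 = 6.2736 million.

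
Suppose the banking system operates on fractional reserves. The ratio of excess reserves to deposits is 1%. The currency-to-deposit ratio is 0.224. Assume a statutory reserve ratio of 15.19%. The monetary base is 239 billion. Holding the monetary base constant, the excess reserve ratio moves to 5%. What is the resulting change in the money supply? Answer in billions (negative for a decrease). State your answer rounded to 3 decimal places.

Initially m₁ = (1 + 0.224) / (0.1519 + 0.01 + 0.224) ≈ 3.1718062, so M₁ = 3.1718062 × 239 ≈ 758.0617 billion.
After the change m₂ = (1 + 0.224) / (0.1519 + 0.05 + 0.224) ≈ 2.8739141, so M₂ = 2.8739141 × 239 ≈ 686.8655 billion.
ΔM = M₂ − M₁ = 686.8655 − 758.0617 = -71.1962 billion.

-71.196 billion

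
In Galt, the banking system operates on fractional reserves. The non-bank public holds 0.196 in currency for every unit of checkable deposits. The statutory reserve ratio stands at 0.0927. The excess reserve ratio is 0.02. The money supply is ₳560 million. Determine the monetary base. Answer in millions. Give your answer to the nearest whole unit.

₳145 million

The money multiplier is m = (1 + c) / (rr + e + c) = (1 + 0.196) / (0.0927 + 0.02 + 0.196) ≈ 3.8743.
MB = M / m = 560 / 3.8743 ≈ 144.5422 million.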